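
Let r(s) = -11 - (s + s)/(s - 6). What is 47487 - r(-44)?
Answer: 1187494/25 ≈ 47500.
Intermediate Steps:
r(s) = -11 - 2*s/(-6 + s)
47487 - r(-44) = 47487 - (66 - 13*(-44))/(-6 - 44) = 47487 - (66 + 572)/(-50) = 47487 - (-1)*638/50 = 47487 - 1*(-319/25) = 47487 + 319/25 = 1187494/25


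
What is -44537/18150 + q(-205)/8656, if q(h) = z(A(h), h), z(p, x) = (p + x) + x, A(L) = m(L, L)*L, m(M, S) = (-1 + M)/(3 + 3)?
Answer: -44201337/26184400 ≈ -1.6881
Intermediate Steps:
m(M, S) = -⅙ + M/6 (m(M, S) = (-1 + M)/6 = (-1 + M)*(⅙) = -⅙ + M/6)
A(L) = L*(-⅙ + L/6) (A(L) = (-⅙ + L/6)*L = L*(-⅙ + L/6))
z(p, x) = p + 2*x
q(h) = 2*h + h*(-1 + h)/6 (q(h) = h*(-1 + h)/6 + 2*h = 2*h + h*(-1 + h)/6)
-44537/18150 + q(-205)/8656 = -44537/18150 + ((⅙)*(-205)*(11 - 205))/8656 = -44537*1/18150 + ((⅙)*(-205)*(-194))*(1/8656) = -44537/18150 + (19885/3)*(1/8656) = -44537/18150 + 19885/25968 = -44201337/26184400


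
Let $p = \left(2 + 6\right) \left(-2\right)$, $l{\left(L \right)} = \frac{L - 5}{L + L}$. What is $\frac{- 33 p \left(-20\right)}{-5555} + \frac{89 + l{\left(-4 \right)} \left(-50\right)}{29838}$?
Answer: $\frac{22928815}{12054552} \approx 1.9021$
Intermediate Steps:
$l{\left(L \right)} = \frac{-5 + L}{2 L}$
$p = -16$ ($p = 8 \left(-2\right) = -16$)
$\frac{- 33 p \left(-20\right)}{-5555} + \frac{89 + l{\left(-4 \right)} \left(-50\right)}{29838} = \frac{\left(-33\right) \left(-16\right) \left(-20\right)}{-5555} + \frac{89 + \frac{-5 - 4}{2 \left(-4\right)} \left(-50\right)}{29838} = 528 \left(-20\right) \left(- \frac{1}{5555}\right) + \left(89 + \frac{1}{2} \left(- \frac{1}{4}\right) \left(-9\right) \left(-50\right)\right) \frac{1}{29838} = \left(-10560\right) \left(- \frac{1}{5555}\right) + \left(89 + \frac{9}{8} \left(-50\right)\right) \frac{1}{29838} = \frac{192}{101} + \left(89 - \frac{225}{4}\right) \frac{1}{29838} = \frac{192}{101} + \frac{131}{4} \cdot \frac{1}{29838} = \frac{192}{101} + \frac{131}{119352} = \frac{22928815}{12054552}$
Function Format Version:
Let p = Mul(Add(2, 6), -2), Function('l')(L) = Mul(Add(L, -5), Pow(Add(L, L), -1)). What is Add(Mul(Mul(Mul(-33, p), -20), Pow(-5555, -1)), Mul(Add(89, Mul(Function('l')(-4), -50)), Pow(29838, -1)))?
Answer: Rational(22928815, 12054552) ≈ 1.9021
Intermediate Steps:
Function('l')(L) = Mul(Rational(1, 2), Pow(L, -1), Add(-5, L)) (Function('l')(L) = Mul(Add(-5, L), Pow(Mul(2, L), -1)) = Mul(Add(-5, L), Mul(Rational(1, 2), Pow(L, -1))) = Mul(Rational(1, 2), Pow(L, -1), Add(-5, L)))
p = -16 (p = Mul(8, -2) = -16)
Add(Mul(Mul(Mul(-33, p), -20), Pow(-5555, -1)), Mul(Add(89, Mul(Function('l')(-4), -50)), Pow(29838, -1))) = Add(Mul(Mul(Mul(-33, -16), -20), Pow(-5555, -1)), Mul(Add(89, Mul(Mul(Rational(1, 2), Pow(-4, -1), Add(-5, -4)), -50)), Pow(29838, -1))) = Add(Mul(Mul(528, -20), Rational(-1, 5555)), Mul(Add(89, Mul(Mul(Rational(1, 2), Rational(-1, 4), -9), -50)), Rational(1, 29838))) = Add(Mul(-10560, Rational(-1, 5555)), Mul(Add(89, Mul(Rational(9, 8), -50)), Rational(1, 29838))) = Add(Rational(192, 101), Mul(Add(89, Rational(-225, 4)), Rational(1, 29838))) = Add(Rational(192, 101), Mul(Rational(131, 4), Rational(1, 29838))) = Add(Rational(192, 101), Rational(131, 119352)) = Rational(22928815, 12054552)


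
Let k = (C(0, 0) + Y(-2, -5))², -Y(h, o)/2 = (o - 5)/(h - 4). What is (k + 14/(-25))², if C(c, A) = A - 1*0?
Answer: 5635876/50625 ≈ 111.33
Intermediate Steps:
C(c, A) = A (C(c, A) = A + 0 = A)
Y(h, o) = -2*(-5 + o)/(-4 + h) (Y(h, o) = -2*(o - 5)/(h - 4) = -2*(-5 + o)/(-4 + h))
k = 100/9 (k = (0 + 2*(5 - 1*(-5))/(-4 - 2))² = (0 + 2*(5 + 5)/(-6))² = (0 + 2*(-⅙)*10)² = (0 - 10/3)² = (-10/3)² = 100/9 ≈ 11.111)
(k + 14/(-25))² = (100/9 + 14/(-25))² = (100/9 + 14*(-1/25))² = (100/9 - 14/25)² = (2374/225)² = 5635876/50625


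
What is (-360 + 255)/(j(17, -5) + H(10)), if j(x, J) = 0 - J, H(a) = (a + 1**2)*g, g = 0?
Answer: -21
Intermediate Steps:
H(a) = 0 (H(a) = (a + 1**2)*0 = (a + 1)*0 = (1 + a)*0 = 0)
j(x, J) = -J
(-360 + 255)/(j(17, -5) + H(10)) = (-360 + 255)/(-1*(-5) + 0) = -105/(5 + 0) = -105/5 = -105*1/5 = -21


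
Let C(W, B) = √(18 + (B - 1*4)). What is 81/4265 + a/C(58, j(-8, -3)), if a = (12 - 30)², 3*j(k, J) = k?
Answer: 81/4265 + 162*√102/17 ≈ 96.261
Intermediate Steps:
j(k, J) = k/3
a = 324 (a = (-18)² = 324)
C(W, B) = √(14 + B) (C(W, B) = √(18 + (B - 4)) = √(18 + (-4 + B)) = √(14 + B))
81/4265 + a/C(58, j(-8, -3)) = 81/4265 + 324/(√(14 + (⅓)*(-8))) = 81*(1/4265) + 324/(√(14 - 8/3)) = 81/4265 + 324/(√(34/3)) = 81/4265 + 324/((√102/3)) = 81/4265 + 324*(√102/34) = 81/4265 + 162*√102/17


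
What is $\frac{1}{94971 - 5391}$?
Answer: $\frac{1}{89580} \approx 1.1163 \cdot 10^{-5}$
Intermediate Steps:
$\frac{1}{94971 - 5391} = \frac{1}{89580}$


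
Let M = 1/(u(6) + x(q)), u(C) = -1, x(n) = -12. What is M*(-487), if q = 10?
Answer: 487/13 ≈ 37.462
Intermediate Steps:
M = -1/13 (M = 1/(-1 - 12) = 1/(-13) = -1/13 ≈ -0.076923)
M*(-487) = -1/13*(-487) = 487/13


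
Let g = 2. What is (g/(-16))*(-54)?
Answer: 27/4 ≈ 6.7500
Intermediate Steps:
(g/(-16))*(-54) = (2/(-16))*(-54) = (2*(-1/16))*(-54) = -⅛*(-54) = 27/4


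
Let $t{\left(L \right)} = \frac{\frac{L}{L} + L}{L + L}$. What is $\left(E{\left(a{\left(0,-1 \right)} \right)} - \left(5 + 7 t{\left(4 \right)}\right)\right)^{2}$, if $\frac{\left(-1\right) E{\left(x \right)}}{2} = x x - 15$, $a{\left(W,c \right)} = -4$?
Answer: $\frac{8281}{64} \approx 129.39$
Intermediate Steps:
$t{\left(L \right)} = \frac{1 + L}{2 L}$
$E{\left(x \right)} = 30 - 2 x^{2}$ ($E{\left(x \right)} = - 2 \left(x x - 15\right) = - 2 \left(x^{2} - 15\right) = - 2 \left(-15 + x^{2}\right) = 30 - 2 x^{2}$)
$\left(E{\left(a{\left(0,-1 \right)} \right)} - \left(5 + 7 t{\left(4 \right)}\right)\right)^{2} = \left(\left(30 - 2 \left(-4\right)^{2}\right) - \left(5 + 7 \frac{1 + 4}{2 \cdot 4}\right)\right)^{2} = \left(\left(30 - 32\right) - \left(5 + 7 \cdot \frac{1}{2} \cdot \frac{1}{4} \cdot 5\right)\right)^{2} = \left(\left(30 - 32\right) - \frac{75}{8}\right)^{2} = \left(-2 - \frac{75}{8}\right)^{2} = \left(- \frac{91}{8}\right)^{2} = \frac{8281}{64}$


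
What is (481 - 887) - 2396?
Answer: -2802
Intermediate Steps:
(481 - 887) - 2396 = -406 - 2396 = -2802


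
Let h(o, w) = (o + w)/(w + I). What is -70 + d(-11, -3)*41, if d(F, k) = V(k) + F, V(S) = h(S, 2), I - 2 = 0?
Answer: -2125/4 ≈ -531.25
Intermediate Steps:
I = 2 (I = 2 + 0 = 2)
h(o, w) = (o + w)/(2 + w) (h(o, w) = (o + w)/(w + 2) = (o + w)/(2 + w))
V(S) = 1/2 + S/4 (V(S) = (S + 2)/(2 + 2) = (2 + S)/4 = 1/2 + S/4)
d(F, k) = 1/2 + F + k/4 (d(F, k) = (1/2 + k/4) + F = 1/2 + F + k/4)
-70 + d(-11, -3)*41 = -70 + (1/2 - 11 + (1/4)*(-3))*41 = -70 + (1/2 - 11 - 3/4)*41 = -70 - 45/4*41 = -70 - 1845/4 = -2125/4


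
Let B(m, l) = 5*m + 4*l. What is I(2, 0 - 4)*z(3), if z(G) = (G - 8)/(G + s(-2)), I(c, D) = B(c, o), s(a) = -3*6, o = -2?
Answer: ⅔ ≈ 0.66667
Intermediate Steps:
s(a) = -18
B(m, l) = 4*l + 5*m
I(c, D) = -8 + 5*c (I(c, D) = 4*(-2) + 5*c = -8 + 5*c)
z(G) = (-8 + G)/(-18 + G) (z(G) = (G - 8)/(G - 18) = (-8 + G)/(-18 + G))
I(2, 0 - 4)*z(3) = (-8 + 5*2)*((-8 + 3)/(-18 + 3)) = (-8 + 10)*(-5/(-15)) = 2*(-1/15*(-5)) = 2*(⅓) = ⅔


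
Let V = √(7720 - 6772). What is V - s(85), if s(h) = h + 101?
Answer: -186 + 2*√237 ≈ -155.21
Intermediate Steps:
s(h) = 101 + h
V = 2*√237 (V = √948 = 2*√237 ≈ 30.790)
V - s(85) = 2*√237 - (101 + 85) = 2*√237 - 1*186 = 2*√237 - 186 = -186 + 2*√237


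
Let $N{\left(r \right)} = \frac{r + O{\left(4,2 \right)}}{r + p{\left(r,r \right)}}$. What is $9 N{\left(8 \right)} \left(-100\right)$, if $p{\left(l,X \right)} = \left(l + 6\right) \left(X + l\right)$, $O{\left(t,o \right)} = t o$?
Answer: $- \frac{1800}{29} \approx -62.069$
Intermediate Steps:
$O{\left(t,o \right)} = o t$
$p{\left(l,X \right)} = \left(6 + l\right) \left(X + l\right)$
$N{\left(r \right)} = \frac{8 + r}{2 r^{2} + 13 r}$ ($N{\left(r \right)} = \frac{r + 2 \cdot 4}{r + \left(r^{2} + 6 r + 6 r + r r\right)} = \frac{r + 8}{r + \left(r^{2} + 6 r + 6 r + r^{2}\right)} = \frac{8 + r}{r + \left(2 r^{2} + 12 r\right)} = \frac{8 + r}{2 r^{2} + 13 r}$)
$9 N{\left(8 \right)} \left(-100\right) = 9 \frac{8 + 8}{8 \left(13 + 2 \cdot 8\right)} \left(-100\right) = 9 \cdot \frac{1}{8} \frac{1}{13 + 16} \cdot 16 \left(-100\right) = 9 \cdot \frac{1}{8} \cdot \frac{1}{29} \cdot 16 \left(-100\right) = 9 \cdot \frac{2}{29} \left(-100\right) = \frac{18}{29} \left(-100\right) = - \frac{1800}{29}$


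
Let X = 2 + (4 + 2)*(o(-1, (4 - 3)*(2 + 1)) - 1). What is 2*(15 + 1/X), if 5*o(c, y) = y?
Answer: 25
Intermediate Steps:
o(c, y) = y/5
X = -⅖ (X = 2 + (4 + 2)*(((4 - 3)*(2 + 1))/5 - 1) = 2 + 6*((1*3)/5 - 1) = 2 + 6*((⅕)*3 - 1) = 2 + 6*(⅗ - 1) = 2 + 6*(-⅖) = 2 - 12/5 = -⅖ ≈ -0.40000)
2*(15 + 1/X) = 2*(15 + 1/(-⅖)) = 2*(15 - 5/2) = 2*(25/2) = 25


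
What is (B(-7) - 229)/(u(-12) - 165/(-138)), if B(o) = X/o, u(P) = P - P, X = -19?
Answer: -6624/35 ≈ -189.26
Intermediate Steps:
u(P) = 0
B(o) = -19/o
(B(-7) - 229)/(u(-12) - 165/(-138)) = (-19/(-7) - 229)/(0 - 165/(-138)) = (-19*(-1/7) - 229)/(0 - 165*(-1/138)) = (19/7 - 229)/(0 + 55/46) = -1584/(7*55/46) = -1584/7*46/55 = -6624/35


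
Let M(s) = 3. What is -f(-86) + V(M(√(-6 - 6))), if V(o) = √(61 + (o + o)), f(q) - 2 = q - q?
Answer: -2 + √67 ≈ 6.1854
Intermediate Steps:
f(q) = 2 (f(q) = 2 + (q - q) = 2 + 0 = 2)
V(o) = √(61 + 2*o)
-f(-86) + V(M(√(-6 - 6))) = -1*2 + √(61 + 2*3) = -2 + √(61 + 6) = -2 + √67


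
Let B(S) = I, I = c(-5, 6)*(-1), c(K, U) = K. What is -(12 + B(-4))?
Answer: -17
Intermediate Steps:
I = 5 (I = -5*(-1) = 5)
B(S) = 5
-(12 + B(-4)) = -(12 + 5) = -1*17 = -17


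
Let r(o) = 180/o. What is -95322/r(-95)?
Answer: 301853/6 ≈ 50309.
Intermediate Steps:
-95322/r(-95) = -95322/(180/(-95)) = -95322/(180*(-1/95)) = -95322/(-36/19) = -95322*(-19/36) = 301853/6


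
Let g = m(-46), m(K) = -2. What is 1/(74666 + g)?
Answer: 1/74664 ≈ 1.3393e-5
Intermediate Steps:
g = -2
1/(74666 + g) = 1/(74666 - 2) = 1/74664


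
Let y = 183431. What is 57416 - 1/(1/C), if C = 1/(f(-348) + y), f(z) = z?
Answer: 10511893527/183083 ≈ 57416.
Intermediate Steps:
C = 1/183083 (C = 1/(-348 + 183431) = 1/183083 ≈ 5.4620e-6)
57416 - 1/(1/C) = 57416 - 1/(1/(1/183083)) = 57416 - 1/183083 = 10511893527/183083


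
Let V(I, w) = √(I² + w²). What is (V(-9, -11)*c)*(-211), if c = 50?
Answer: -10550*√202 ≈ -1.4994e+5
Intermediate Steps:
(V(-9, -11)*c)*(-211) = (√((-9)² + (-11)²)*50)*(-211) = (√(81 + 121)*50)*(-211) = (√202*50)*(-211) = (50*√202)*(-211) = -10550*√202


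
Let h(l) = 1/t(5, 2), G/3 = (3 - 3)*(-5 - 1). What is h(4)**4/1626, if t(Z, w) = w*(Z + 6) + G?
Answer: 1/380900256 ≈ 2.6254e-9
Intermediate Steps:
G = 0 (G = 3*((3 - 3)*(-5 - 1)) = 3*(0*(-6)) = 3*0 = 0)
t(Z, w) = w*(6 + Z) (t(Z, w) = w*(Z + 6) + 0 = w*(6 + Z) + 0 = w*(6 + Z))
h(l) = 1/22 (h(l) = 1/(2*(6 + 5)) = 1/(2*11) = 1/22)
h(4)**4/1626 = (1/22)**4/1626 = (1/234256)*(1/1626) = 1/380900256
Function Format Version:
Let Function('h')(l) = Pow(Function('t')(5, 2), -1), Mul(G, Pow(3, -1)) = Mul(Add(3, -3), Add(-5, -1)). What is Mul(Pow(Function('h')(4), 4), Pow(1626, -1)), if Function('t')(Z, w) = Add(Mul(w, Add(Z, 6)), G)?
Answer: Rational(1, 380900256) ≈ 2.6254e-9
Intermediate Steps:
G = 0 (G = Mul(3, Mul(Add(3, -3), Add(-5, -1))) = Mul(3, Mul(0, -6)) = Mul(3, 0) = 0)
Function('t')(Z, w) = Mul(w, Add(6, Z)) (Function('t')(Z, w) = Add(Mul(w, Add(Z, 6)), 0) = Add(Mul(w, Add(6, Z)), 0) = Mul(w, Add(6, Z)))
Function('h')(l) = Rational(1, 22) (Function('h')(l) = Pow(Mul(2, Add(6, 5)), -1) = Pow(Mul(2, 11), -1) = Pow(22, -1) = Rational(1, 22))
Mul(Pow(Function('h')(4), 4), Pow(1626, -1)) = Mul(Pow(Rational(1, 22), 4), Pow(1626, -1)) = Mul(Rational(1, 234256), Rational(1, 1626)) = Rational(1, 380900256)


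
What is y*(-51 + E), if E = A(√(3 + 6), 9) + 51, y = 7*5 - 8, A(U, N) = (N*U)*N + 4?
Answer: 6669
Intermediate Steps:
A(U, N) = 4 + U*N² (A(U, N) = U*N² + 4 = 4 + U*N²)
y = 27 (y = 35 - 8 = 27)
E = 298 (E = (4 + √(3 + 6)*9²) + 51 = (4 + √9*81) + 51 = (4 + 3*81) + 51 = (4 + 243) + 51 = 247 + 51 = 298)
y*(-51 + E) = 27*(-51 + 298) = 27*247 = 6669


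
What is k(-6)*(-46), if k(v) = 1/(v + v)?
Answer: 23/6 ≈ 3.8333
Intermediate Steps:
k(v) = 1/(2*v)
k(-6)*(-46) = ((½)/(-6))*(-46) = ((½)*(-⅙))*(-46) = -1/12*(-46) = 23/6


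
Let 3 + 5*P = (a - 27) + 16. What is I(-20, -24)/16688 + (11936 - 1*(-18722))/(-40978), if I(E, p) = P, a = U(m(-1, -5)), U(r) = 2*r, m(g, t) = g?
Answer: -11423032/15264305 ≈ -0.74835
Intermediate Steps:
a = -2 (a = 2*(-1) = -2)
P = -16/5 (P = -⅗ + ((-2 - 27) + 16)/5 = -⅗ + (-29 + 16)/5 = -⅗ + (⅕)*(-13) = -⅗ - 13/5 = -16/5 ≈ -3.2000)
I(E, p) = -16/5
I(-20, -24)/16688 + (11936 - 1*(-18722))/(-40978) = -16/5/16688 + (11936 - 1*(-18722))/(-40978) = -16/5*1/16688 + (11936 + 18722)*(-1/40978) = -1/5215 + 30658*(-1/40978) = -1/5215 - 15329/20489 = -11423032/15264305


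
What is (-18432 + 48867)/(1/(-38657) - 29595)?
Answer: -1176525795/1144053916 ≈ -1.0284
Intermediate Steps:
(-18432 + 48867)/(1/(-38657) - 29595) = 30435/(-1/38657 - 29595) = 30435/(-1144053916/38657) = 30435*(-38657/1144053916) = -1176525795/1144053916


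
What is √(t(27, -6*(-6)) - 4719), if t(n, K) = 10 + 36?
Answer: I*√4673 ≈ 68.359*I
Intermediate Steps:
t(n, K) = 46
√(t(27, -6*(-6)) - 4719) = √(46 - 4719) = √(-4673) = I*√4673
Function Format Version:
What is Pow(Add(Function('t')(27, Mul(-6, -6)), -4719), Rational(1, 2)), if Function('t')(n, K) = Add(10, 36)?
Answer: Mul(I, Pow(4673, Rational(1, 2))) ≈ Mul(68.359, I)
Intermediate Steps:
Function('t')(n, K) = 46
Pow(Add(Function('t')(27, Mul(-6, -6)), -4719), Rational(1, 2)) = Pow(Add(46, -4719), Rational(1, 2)) = Pow(-4673, Rational(1, 2)) = Mul(I, Pow(4673, Rational(1, 2)))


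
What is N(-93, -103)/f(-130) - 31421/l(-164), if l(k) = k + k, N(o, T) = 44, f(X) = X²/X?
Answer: 2035149/21320 ≈ 95.457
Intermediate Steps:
f(X) = X
l(k) = 2*k
N(-93, -103)/f(-130) - 31421/l(-164) = 44/(-130) - 31421/(2*(-164)) = 44*(-1/130) - 31421/(-328) = -22/65 - 31421*(-1/328) = -22/65 + 31421/328 = 2035149/21320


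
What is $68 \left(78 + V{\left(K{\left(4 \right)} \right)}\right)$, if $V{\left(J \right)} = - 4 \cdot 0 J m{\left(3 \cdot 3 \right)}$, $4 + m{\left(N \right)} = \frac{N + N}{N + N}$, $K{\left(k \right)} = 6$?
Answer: $5304$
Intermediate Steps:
$m{\left(N \right)} = -3$ ($m{\left(N \right)} = -4 + \frac{N + N}{N + N} = -4 + \frac{2 N}{2 N} = -4 + 2 N \frac{1}{2 N} = -4 + 1 = -3$)
$V{\left(J \right)} = 0$ ($V{\left(J \right)} = - 4 \cdot 0 J \left(-3\right) = \left(-4\right) 0 \left(-3\right) = 0 \left(-3\right) = 0$)
$68 \left(78 + V{\left(K{\left(4 \right)} \right)}\right) = 68 \left(78 + 0\right) = 68 \cdot 78 = 5304$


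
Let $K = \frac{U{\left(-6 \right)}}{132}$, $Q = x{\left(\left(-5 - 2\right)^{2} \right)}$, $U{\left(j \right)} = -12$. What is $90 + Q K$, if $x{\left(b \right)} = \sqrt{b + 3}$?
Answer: $90 - \frac{2 \sqrt{13}}{11} \approx 89.344$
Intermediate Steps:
$x{\left(b \right)} = \sqrt{3 + b}$
$Q = 2 \sqrt{13}$ ($Q = \sqrt{3 + \left(-5 - 2\right)^{2}} = \sqrt{3 + \left(-7\right)^{2}} = \sqrt{3 + 49} = \sqrt{52} = 2 \sqrt{13} \approx 7.2111$)
$K = - \frac{1}{11}$ ($K = - \frac{12}{132} = \left(-12\right) \frac{1}{132} = - \frac{1}{11} \approx -0.090909$)
$90 + Q K = 90 + 2 \sqrt{13} \left(- \frac{1}{11}\right) = 90 - \frac{2 \sqrt{13}}{11}$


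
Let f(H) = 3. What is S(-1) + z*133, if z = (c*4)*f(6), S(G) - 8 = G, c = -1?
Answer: -1589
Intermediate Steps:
S(G) = 8 + G
z = -12 (z = -1*4*3 = -4*3 = -12)
S(-1) + z*133 = (8 - 1) - 12*133 = 7 - 1596 = -1589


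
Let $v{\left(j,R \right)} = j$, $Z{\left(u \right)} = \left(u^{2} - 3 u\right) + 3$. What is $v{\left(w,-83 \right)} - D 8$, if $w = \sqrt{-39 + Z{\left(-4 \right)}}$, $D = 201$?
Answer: $-1608 + 2 i \sqrt{2} \approx -1608.0 + 2.8284 i$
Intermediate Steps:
$Z{\left(u \right)} = 3 + u^{2} - 3 u$
$w = 2 i \sqrt{2}$ ($w = \sqrt{-39 + \left(3 + \left(-4\right)^{2} - -12\right)} = \sqrt{-39 + \left(3 + 16 + 12\right)} = \sqrt{-39 + 31} = \sqrt{-8} = 2 i \sqrt{2} \approx 2.8284 i$)
$v{\left(w,-83 \right)} - D 8 = 2 i \sqrt{2} - 201 \cdot 8 = 2 i \sqrt{2} - 1608 = -1608 + 2 i \sqrt{2}$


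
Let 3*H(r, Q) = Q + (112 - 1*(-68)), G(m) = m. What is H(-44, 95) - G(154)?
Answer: -187/3 ≈ -62.333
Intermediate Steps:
H(r, Q) = 60 + Q/3 (H(r, Q) = (Q + (112 - 1*(-68)))/3 = (Q + (112 + 68))/3 = (Q + 180)/3 = (180 + Q)/3 = 60 + Q/3)
H(-44, 95) - G(154) = (60 + (1/3)*95) - 1*154 = (60 + 95/3) - 154 = 275/3 - 154 = -187/3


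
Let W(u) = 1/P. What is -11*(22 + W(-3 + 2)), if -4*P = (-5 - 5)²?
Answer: -6039/25 ≈ -241.56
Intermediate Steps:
P = -25 (P = -(-5 - 5)²/4 = -¼*(-10)² = -¼*100 = -25)
W(u) = -1/25 (W(u) = 1/(-25) = -1/25)
-11*(22 + W(-3 + 2)) = -11*(22 - 1/25) = -11*549/25 = -6039/25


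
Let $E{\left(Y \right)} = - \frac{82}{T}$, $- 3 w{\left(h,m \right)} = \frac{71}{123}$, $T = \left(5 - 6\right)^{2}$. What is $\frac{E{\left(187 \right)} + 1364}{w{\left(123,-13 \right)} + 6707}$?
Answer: $\frac{236529}{1237406} \approx 0.19115$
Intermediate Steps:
$T = 1$ ($T = \left(-1\right)^{2} = 1$)
$w{\left(h,m \right)} = - \frac{71}{369}$ ($w{\left(h,m \right)} = - \frac{71 \cdot \frac{1}{123}}{3} = \left(- \frac{1}{3}\right) \frac{71}{123} = - \frac{71}{369}$)
$E{\left(Y \right)} = -82$ ($E{\left(Y \right)} = - \frac{82}{1} = \left(-82\right) 1 = -82$)
$\frac{E{\left(187 \right)} + 1364}{w{\left(123,-13 \right)} + 6707} = \frac{-82 + 1364}{- \frac{71}{369} + 6707} = \frac{1282}{\frac{2474812}{369}} = 1282 \cdot \frac{369}{2474812} = \frac{236529}{1237406}$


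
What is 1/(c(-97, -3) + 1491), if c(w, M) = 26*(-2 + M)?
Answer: 1/1361 ≈ 0.00073475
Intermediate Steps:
c(w, M) = -52 + 26*M
1/(c(-97, -3) + 1491) = 1/((-52 + 26*(-3)) + 1491) = 1/((-52 - 78) + 1491) = 1/(-130 + 1491) = 1/1361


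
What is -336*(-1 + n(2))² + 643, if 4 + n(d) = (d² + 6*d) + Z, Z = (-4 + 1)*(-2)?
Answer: -96461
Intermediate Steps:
Z = 6 (Z = -3*(-2) = 6)
n(d) = 2 + d² + 6*d (n(d) = -4 + ((d² + 6*d) + 6) = -4 + (6 + d² + 6*d) = 2 + d² + 6*d)
-336*(-1 + n(2))² + 643 = -336*(-1 + (2 + 2² + 6*2))² + 643 = -336*(-1 + (2 + 4 + 12))² + 643 = -336*(-1 + 18)² + 643 = -336*17² + 643 = -336*289 + 643 = -97104 + 643 = -96461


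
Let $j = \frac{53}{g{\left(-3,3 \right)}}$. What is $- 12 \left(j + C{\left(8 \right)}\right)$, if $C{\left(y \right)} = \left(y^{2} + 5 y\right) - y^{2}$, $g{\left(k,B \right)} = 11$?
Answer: $- \frac{5916}{11} \approx -537.82$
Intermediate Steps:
$C{\left(y \right)} = 5 y$
$j = \frac{53}{11} \approx 4.8182$
$- 12 \left(j + C{\left(8 \right)}\right) = - 12 \left(\frac{53}{11} + 5 \cdot 8\right) = - 12 \left(\frac{53}{11} + 40\right) = \left(-12\right) \frac{493}{11} = - \frac{5916}{11}$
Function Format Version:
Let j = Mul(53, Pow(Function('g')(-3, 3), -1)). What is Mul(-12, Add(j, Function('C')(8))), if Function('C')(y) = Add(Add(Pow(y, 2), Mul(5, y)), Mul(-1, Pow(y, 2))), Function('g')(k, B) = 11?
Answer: Rational(-5916, 11) ≈ -537.82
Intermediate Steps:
Function('C')(y) = Mul(5, y)
j = Rational(53, 11) (j = Mul(53, Pow(11, -1)) = Mul(53, Rational(1, 11)) = Rational(53, 11) ≈ 4.8182)
Mul(-12, Add(j, Function('C')(8))) = Mul(-12, Add(Rational(53, 11), Mul(5, 8))) = Mul(-12, Add(Rational(53, 11), 40)) = Mul(-12, Rational(493, 11)) = Rational(-5916, 11)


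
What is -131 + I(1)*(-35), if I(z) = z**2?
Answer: -166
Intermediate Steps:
-131 + I(1)*(-35) = -131 + 1**2*(-35) = -131 + 1*(-35) = -131 - 35 = -166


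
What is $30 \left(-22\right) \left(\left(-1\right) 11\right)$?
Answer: $7260$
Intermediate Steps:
$30 \left(-22\right) \left(\left(-1\right) 11\right) = \left(-660\right) \left(-11\right) = 7260$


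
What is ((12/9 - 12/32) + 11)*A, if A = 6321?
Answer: 604709/8 ≈ 75589.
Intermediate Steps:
((12/9 - 12/32) + 11)*A = ((12/9 - 12/32) + 11)*6321 = ((12*(1/9) - 12*1/32) + 11)*6321 = ((4/3 - 3/8) + 11)*6321 = (23/24 + 11)*6321 = (287/24)*6321 = 604709/8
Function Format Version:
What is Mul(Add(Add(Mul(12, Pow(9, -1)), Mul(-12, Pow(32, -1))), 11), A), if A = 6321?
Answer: Rational(604709, 8) ≈ 75589.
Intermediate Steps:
Mul(Add(Add(Mul(12, Pow(9, -1)), Mul(-12, Pow(32, -1))), 11), A) = Mul(Add(Add(Mul(12, Pow(9, -1)), Mul(-12, Pow(32, -1))), 11), 6321) = Mul(Add(Add(Mul(12, Rational(1, 9)), Mul(-12, Rational(1, 32))), 11), 6321) = Mul(Add(Add(Rational(4, 3), Rational(-3, 8)), 11), 6321) = Mul(Add(Rational(23, 24), 11), 6321) = Mul(Rational(287, 24), 6321) = Rational(604709, 8)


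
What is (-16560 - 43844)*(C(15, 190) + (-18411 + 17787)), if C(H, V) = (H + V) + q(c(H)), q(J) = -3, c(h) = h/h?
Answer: 25490488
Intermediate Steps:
c(h) = 1
C(H, V) = -3 + H + V (C(H, V) = (H + V) - 3 = -3 + H + V)
(-16560 - 43844)*(C(15, 190) + (-18411 + 17787)) = (-16560 - 43844)*((-3 + 15 + 190) + (-18411 + 17787)) = -60404*(202 - 624) = -60404*(-422) = 25490488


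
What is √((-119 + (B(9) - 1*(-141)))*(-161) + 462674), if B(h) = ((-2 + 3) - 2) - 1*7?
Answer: 2*√115105 ≈ 678.54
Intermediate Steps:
B(h) = -8 (B(h) = (1 - 2) - 7 = -1 - 7 = -8)
√((-119 + (B(9) - 1*(-141)))*(-161) + 462674) = √((-119 + (-8 - 1*(-141)))*(-161) + 462674) = √((-119 + (-8 + 141))*(-161) + 462674) = √((-119 + 133)*(-161) + 462674) = √(14*(-161) + 462674) = √(-2254 + 462674) = √460420 = 2*√115105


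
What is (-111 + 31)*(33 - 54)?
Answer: 1680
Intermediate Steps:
(-111 + 31)*(33 - 54) = -80*(-21) = 1680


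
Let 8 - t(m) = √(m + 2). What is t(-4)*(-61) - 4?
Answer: -492 + 61*I*√2 ≈ -492.0 + 86.267*I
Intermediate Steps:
t(m) = 8 - √(2 + m) (t(m) = 8 - √(m + 2) = 8 - √(2 + m))
t(-4)*(-61) - 4 = (8 - √(2 - 4))*(-61) - 4 = (8 - √(-2))*(-61) - 4 = (8 - I*√2)*(-61) - 4 = (-488 + 61*I*√2) - 4 = -492 + 61*I*√2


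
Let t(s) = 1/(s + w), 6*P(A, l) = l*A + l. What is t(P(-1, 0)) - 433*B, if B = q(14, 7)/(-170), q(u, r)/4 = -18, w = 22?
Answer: -342851/1870 ≈ -183.34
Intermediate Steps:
q(u, r) = -72 (q(u, r) = 4*(-18) = -72)
B = 36/85 (B = -72/(-170) = -72*(-1/170) = 36/85 ≈ 0.42353)
P(A, l) = l/6 + A*l/6 (P(A, l) = (l*A + l)/6 = (A*l + l)/6 = (l + A*l)/6 = l/6 + A*l/6)
t(s) = 1/(22 + s) (t(s) = 1/(s + 22) = 1/(22 + s))
t(P(-1, 0)) - 433*B = 1/(22 + (1/6)*0*(1 - 1)) - 433*36/85 = 1/(22 + (1/6)*0*0) - 15588/85 = 1/(22 + 0) - 15588/85 = 1/22 - 15588/85 = -342851/1870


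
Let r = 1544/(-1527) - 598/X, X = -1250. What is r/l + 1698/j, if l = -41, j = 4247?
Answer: 68600968219/166182455625 ≈ 0.41281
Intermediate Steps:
r = -508427/954375 (r = 1544/(-1527) - 598/(-1250) = 1544*(-1/1527) - 598*(-1/1250) = -1544/1527 + 299/625 = -508427/954375 ≈ -0.53273)
r/l + 1698/j = -508427/954375/(-41) + 1698/4247 = -508427/954375*(-1/41) + 1698*(1/4247) = 508427/39129375 + 1698/4247 = 68600968219/166182455625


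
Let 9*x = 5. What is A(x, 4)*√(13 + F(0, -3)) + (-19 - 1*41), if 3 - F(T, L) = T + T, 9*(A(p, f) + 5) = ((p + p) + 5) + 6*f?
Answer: -5396/81 ≈ -66.617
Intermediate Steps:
x = 5/9 (x = (⅑)*5 = 5/9 ≈ 0.55556)
A(p, f) = -40/9 + 2*f/3 + 2*p/9 (A(p, f) = -5 + (((p + p) + 5) + 6*f)/9 = -5 + ((2*p + 5) + 6*f)/9 = -5 + ((5 + 2*p) + 6*f)/9 = -5 + (5 + 2*p + 6*f)/9 = -5 + (5/9 + 2*f/3 + 2*p/9) = -40/9 + 2*f/3 + 2*p/9)
F(T, L) = 3 - 2*T (F(T, L) = 3 - (T + T) = 3 - 2*T)
A(x, 4)*√(13 + F(0, -3)) + (-19 - 1*41) = (-40/9 + (⅔)*4 + (2/9)*(5/9))*√(13 + (3 - 2*0)) + (-19 - 1*41) = (-40/9 + 8/3 + 10/81)*√(13 + (3 + 0)) + (-19 - 41) = -134*√(13 + 3)/81 - 60 = -134*√16/81 - 60 = -134/81*4 - 60 = -536/81 - 60 = -5396/81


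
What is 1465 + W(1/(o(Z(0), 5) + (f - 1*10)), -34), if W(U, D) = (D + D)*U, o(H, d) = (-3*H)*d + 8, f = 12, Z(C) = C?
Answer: 7291/5 ≈ 1458.2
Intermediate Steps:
o(H, d) = 8 - 3*H*d (o(H, d) = -3*H*d + 8 = 8 - 3*H*d)
W(U, D) = 2*D*U (W(U, D) = (2*D)*U = 2*D*U)
1465 + W(1/(o(Z(0), 5) + (f - 1*10)), -34) = 1465 + 2*(-34)/((8 - 3*0*5) + (12 - 1*10)) = 1465 + 2*(-34)/((8 + 0) + (12 - 10)) = 1465 + 2*(-34)/(8 + 2) = 1465 + 2*(-34)/10 = 1465 + 2*(-34)*(⅒) = 1465 - 34/5 = 7291/5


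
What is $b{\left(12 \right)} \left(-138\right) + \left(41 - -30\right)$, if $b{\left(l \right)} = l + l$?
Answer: $-3241$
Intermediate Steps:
$b{\left(l \right)} = 2 l$
$b{\left(12 \right)} \left(-138\right) + \left(41 - -30\right) = 2 \cdot 12 \left(-138\right) + \left(41 - -30\right) = 24 \left(-138\right) + \left(41 + 30\right) = -3312 + 71 = -3241$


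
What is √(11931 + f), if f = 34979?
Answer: √46910 ≈ 216.59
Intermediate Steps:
√(11931 + f) = √(11931 + 34979) = √46910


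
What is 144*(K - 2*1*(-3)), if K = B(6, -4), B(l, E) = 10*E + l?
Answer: -4032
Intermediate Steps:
B(l, E) = l + 10*E
K = -34 (K = 6 + 10*(-4) = 6 - 40 = -34)
144*(K - 2*1*(-3)) = 144*(-34 - 2*1*(-3)) = 144*(-34 - 2*(-3)) = 144*(-34 + 6) = 144*(-28) = -4032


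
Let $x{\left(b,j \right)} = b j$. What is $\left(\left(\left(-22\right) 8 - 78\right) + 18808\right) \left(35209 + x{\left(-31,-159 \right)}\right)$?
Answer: $744720452$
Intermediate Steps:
$\left(\left(\left(-22\right) 8 - 78\right) + 18808\right) \left(35209 + x{\left(-31,-159 \right)}\right) = \left(\left(\left(-22\right) 8 - 78\right) + 18808\right) \left(35209 - -4929\right) = \left(\left(-176 - 78\right) + 18808\right) \left(35209 + 4929\right) = \left(-254 + 18808\right) 40138 = 18554 \cdot 40138 = 744720452$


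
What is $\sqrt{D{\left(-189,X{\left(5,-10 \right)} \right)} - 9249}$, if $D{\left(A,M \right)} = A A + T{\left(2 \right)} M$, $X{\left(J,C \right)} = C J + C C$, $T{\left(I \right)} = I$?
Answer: $2 \sqrt{6643} \approx 163.01$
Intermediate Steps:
$X{\left(J,C \right)} = C^{2} + C J$ ($X{\left(J,C \right)} = C J + C^{2} = C^{2} + C J$)
$D{\left(A,M \right)} = A^{2} + 2 M$ ($D{\left(A,M \right)} = A A + 2 M = A^{2} + 2 M$)
$\sqrt{D{\left(-189,X{\left(5,-10 \right)} \right)} - 9249} = \sqrt{\left(\left(-189\right)^{2} + 2 \left(- 10 \left(-10 + 5\right)\right)\right) - 9249} = \sqrt{\left(35721 + 2 \left(\left(-10\right) \left(-5\right)\right)\right) - 9249} = \sqrt{\left(35721 + 2 \cdot 50\right) - 9249} = \sqrt{\left(35721 + 100\right) - 9249} = \sqrt{35821 - 9249} = \sqrt{26572} = 2 \sqrt{6643}$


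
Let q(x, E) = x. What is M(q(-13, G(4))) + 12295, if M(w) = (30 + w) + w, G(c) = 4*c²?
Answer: 12299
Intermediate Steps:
M(w) = 30 + 2*w
M(q(-13, G(4))) + 12295 = (30 + 2*(-13)) + 12295 = (30 - 26) + 12295 = 4 + 12295 = 12299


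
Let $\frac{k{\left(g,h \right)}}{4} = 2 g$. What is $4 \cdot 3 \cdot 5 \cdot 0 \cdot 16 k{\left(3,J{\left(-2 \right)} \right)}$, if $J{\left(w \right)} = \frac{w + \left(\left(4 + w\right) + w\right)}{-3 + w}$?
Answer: $0$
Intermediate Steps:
$J{\left(w \right)} = \frac{4 + 3 w}{-3 + w}$ ($J{\left(w \right)} = \frac{w + \left(4 + 2 w\right)}{-3 + w} = \frac{4 + 3 w}{-3 + w}$)
$k{\left(g,h \right)} = 8 g$ ($k{\left(g,h \right)} = 4 \cdot 2 g = 8 g$)
$4 \cdot 3 \cdot 5 \cdot 0 \cdot 16 k{\left(3,J{\left(-2 \right)} \right)} = 4 \cdot 3 \cdot 5 \cdot 0 \cdot 16 \cdot 8 \cdot 3 = 12 \cdot 5 \cdot 0 \cdot 16 \cdot 24 = 60 \cdot 0 \cdot 16 \cdot 24 = 0 \cdot 16 \cdot 24 = 0 \cdot 24 = 0$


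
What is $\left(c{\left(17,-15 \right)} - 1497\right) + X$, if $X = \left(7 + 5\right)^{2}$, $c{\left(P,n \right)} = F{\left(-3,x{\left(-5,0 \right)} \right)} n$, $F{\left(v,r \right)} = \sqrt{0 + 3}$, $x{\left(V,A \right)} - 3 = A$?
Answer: $-1353 - 15 \sqrt{3} \approx -1379.0$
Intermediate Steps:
$x{\left(V,A \right)} = 3 + A$
$F{\left(v,r \right)} = \sqrt{3}$
$c{\left(P,n \right)} = n \sqrt{3}$ ($c{\left(P,n \right)} = \sqrt{3} n = n \sqrt{3}$)
$X = 144$ ($X = 12^{2} = 144$)
$\left(c{\left(17,-15 \right)} - 1497\right) + X = \left(- 15 \sqrt{3} - 1497\right) + 144 = \left(-1497 - 15 \sqrt{3}\right) + 144 = -1353 - 15 \sqrt{3}$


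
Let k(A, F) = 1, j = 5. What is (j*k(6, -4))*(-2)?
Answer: -10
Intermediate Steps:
(j*k(6, -4))*(-2) = (5*1)*(-2) = 5*(-2) = -10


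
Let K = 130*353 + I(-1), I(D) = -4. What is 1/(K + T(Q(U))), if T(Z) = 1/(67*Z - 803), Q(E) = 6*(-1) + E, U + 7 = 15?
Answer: 669/30697733 ≈ 2.1793e-5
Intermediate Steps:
U = 8 (U = -7 + 15 = 8)
K = 45886 (K = 130*353 - 4 = 45890 - 4 = 45886)
Q(E) = -6 + E
T(Z) = 1/(-803 + 67*Z)
1/(K + T(Q(U))) = 1/(45886 + 1/(-803 + 67*(-6 + 8))) = 1/(45886 + 1/(-803 + 67*2)) = 1/(45886 + 1/(-803 + 134)) = 1/(45886 + 1/(-669)) = 1/(45886 - 1/669) = 1/(30697733/669) = 669/30697733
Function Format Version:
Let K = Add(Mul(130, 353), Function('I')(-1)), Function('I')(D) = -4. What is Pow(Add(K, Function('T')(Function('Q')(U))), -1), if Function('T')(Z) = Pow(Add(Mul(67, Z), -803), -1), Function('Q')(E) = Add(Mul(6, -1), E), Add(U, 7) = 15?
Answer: Rational(669, 30697733) ≈ 2.1793e-5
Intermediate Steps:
U = 8 (U = Add(-7, 15) = 8)
K = 45886 (K = Add(Mul(130, 353), -4) = Add(45890, -4) = 45886)
Function('Q')(E) = Add(-6, E)
Function('T')(Z) = Pow(Add(-803, Mul(67, Z)), -1)
Pow(Add(K, Function('T')(Function('Q')(U))), -1) = Pow(Add(45886, Pow(Add(-803, Mul(67, Add(-6, 8))), -1)), -1) = Pow(Add(45886, Pow(Add(-803, Mul(67, 2)), -1)), -1) = Pow(Add(45886, Pow(Add(-803, 134), -1)), -1) = Pow(Add(45886, Pow(-669, -1)), -1) = Pow(Add(45886, Rational(-1, 669)), -1) = Pow(Rational(30697733, 669), -1) = Rational(669, 30697733)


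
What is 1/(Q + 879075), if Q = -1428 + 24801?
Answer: 1/902448 ≈ 1.1081e-6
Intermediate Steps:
Q = 23373
1/(Q + 879075) = 1/(23373 + 879075) = 1/902448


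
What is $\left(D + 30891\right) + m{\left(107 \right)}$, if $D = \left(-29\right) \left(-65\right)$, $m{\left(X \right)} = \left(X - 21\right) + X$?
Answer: $32969$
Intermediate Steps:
$m{\left(X \right)} = -21 + 2 X$ ($m{\left(X \right)} = \left(-21 + X\right) + X = -21 + 2 X$)
$D = 1885$
$\left(D + 30891\right) + m{\left(107 \right)} = \left(1885 + 30891\right) + \left(-21 + 2 \cdot 107\right) = 32776 + \left(-21 + 214\right) = 32776 + 193 = 32969$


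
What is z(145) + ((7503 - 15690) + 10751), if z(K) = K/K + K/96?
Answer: 246385/96 ≈ 2566.5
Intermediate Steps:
z(K) = 1 + K/96 (z(K) = 1 + K*(1/96) = 1 + K/96)
z(145) + ((7503 - 15690) + 10751) = (1 + (1/96)*145) + ((7503 - 15690) + 10751) = (1 + 145/96) + (-8187 + 10751) = 241/96 + 2564 = 246385/96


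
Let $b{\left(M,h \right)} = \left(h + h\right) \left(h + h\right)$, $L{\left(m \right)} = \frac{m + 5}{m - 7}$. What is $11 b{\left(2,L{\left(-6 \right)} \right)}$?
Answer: $\frac{44}{169} \approx 0.26035$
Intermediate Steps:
$L{\left(m \right)} = \frac{5 + m}{-7 + m}$
$b{\left(M,h \right)} = 4 h^{2}$ ($b{\left(M,h \right)} = 2 h 2 h = 4 h^{2}$)
$11 b{\left(2,L{\left(-6 \right)} \right)} = 11 \cdot 4 \left(\frac{5 - 6}{-7 - 6}\right)^{2} = 11 \cdot 4 \left(\frac{1}{-13} \left(-1\right)\right)^{2} = 11 \cdot 4 \left(\left(- \frac{1}{13}\right) \left(-1\right)\right)^{2} = 11 \cdot \frac{4}{169} = \frac{44}{169}$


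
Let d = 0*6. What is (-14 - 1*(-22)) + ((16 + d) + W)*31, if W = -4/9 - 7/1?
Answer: 2459/9 ≈ 273.22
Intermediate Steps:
W = -67/9 (W = -4*⅑ - 7*1 = -4/9 - 7 = -67/9 ≈ -7.4444)
d = 0
(-14 - 1*(-22)) + ((16 + d) + W)*31 = (-14 - 1*(-22)) + ((16 + 0) - 67/9)*31 = (-14 + 22) + (16 - 67/9)*31 = 8 + (77/9)*31 = 8 + 2387/9 = 2459/9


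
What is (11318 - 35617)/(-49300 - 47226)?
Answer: 24299/96526 ≈ 0.25174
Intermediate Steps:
(11318 - 35617)/(-49300 - 47226) = -24299/(-96526) = -24299*(-1/96526) = 24299/96526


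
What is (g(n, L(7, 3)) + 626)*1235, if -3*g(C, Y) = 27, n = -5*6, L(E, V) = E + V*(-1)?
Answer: 761995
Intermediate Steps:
L(E, V) = E - V
n = -30
g(C, Y) = -9 (g(C, Y) = -⅓*27 = -9)
(g(n, L(7, 3)) + 626)*1235 = (-9 + 626)*1235 = 617*1235 = 761995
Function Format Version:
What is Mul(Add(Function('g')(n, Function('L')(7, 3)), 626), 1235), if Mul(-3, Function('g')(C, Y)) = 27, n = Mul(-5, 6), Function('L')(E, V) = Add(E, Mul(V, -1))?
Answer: 761995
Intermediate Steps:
Function('L')(E, V) = Add(E, Mul(-1, V))
n = -30
Function('g')(C, Y) = -9 (Function('g')(C, Y) = Mul(Rational(-1, 3), 27) = -9)
Mul(Add(Function('g')(n, Function('L')(7, 3)), 626), 1235) = Mul(Add(-9, 626), 1235) = Mul(617, 1235) = 761995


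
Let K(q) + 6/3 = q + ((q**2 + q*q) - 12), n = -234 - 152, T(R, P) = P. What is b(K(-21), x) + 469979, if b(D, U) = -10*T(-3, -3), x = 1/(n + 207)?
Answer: 470009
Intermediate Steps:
n = -386
K(q) = -14 + q + 2*q**2 (K(q) = -2 + (q + ((q**2 + q*q) - 12)) = -2 + (q + ((q**2 + q**2) - 12)) = -2 + (q + (2*q**2 - 12)) = -2 + (q + (-12 + 2*q**2)) = -2 + (-12 + q + 2*q**2) = -14 + q + 2*q**2)
x = -1/179 (x = 1/(-386 + 207) = 1/(-179) = -1/179 ≈ -0.0055866)
b(D, U) = 30 (b(D, U) = -10*(-3) = 30)
b(K(-21), x) + 469979 = 30 + 469979 = 470009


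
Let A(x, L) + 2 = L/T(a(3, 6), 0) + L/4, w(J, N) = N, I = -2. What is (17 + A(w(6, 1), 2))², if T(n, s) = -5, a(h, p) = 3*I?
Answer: 22801/100 ≈ 228.01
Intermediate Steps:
a(h, p) = -6 (a(h, p) = 3*(-2) = -6)
A(x, L) = -2 + L/20 (A(x, L) = -2 + (L/(-5) + L/4) = -2 + (L*(-⅕) + L*(¼)) = -2 + (-L/5 + L/4) = -2 + L/20)
(17 + A(w(6, 1), 2))² = (17 + (-2 + (1/20)*2))² = (17 + (-2 + ⅒))² = (17 - 19/10)² = (151/10)² = 22801/100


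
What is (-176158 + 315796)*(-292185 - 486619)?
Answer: -108750632952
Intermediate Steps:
(-176158 + 315796)*(-292185 - 486619) = 139638*(-778804) = -108750632952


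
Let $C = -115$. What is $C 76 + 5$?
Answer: $-8735$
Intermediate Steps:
$C 76 + 5 = \left(-115\right) 76 + 5 = -8740 + 5 = -8735$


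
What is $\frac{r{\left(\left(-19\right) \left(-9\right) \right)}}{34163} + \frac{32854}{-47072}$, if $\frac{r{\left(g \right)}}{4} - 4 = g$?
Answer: $- \frac{544720401}{804060368} \approx -0.67746$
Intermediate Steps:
$r{\left(g \right)} = 16 + 4 g$
$\frac{r{\left(\left(-19\right) \left(-9\right) \right)}}{34163} + \frac{32854}{-47072} = \frac{16 + 4 \left(\left(-19\right) \left(-9\right)\right)}{34163} + \frac{32854}{-47072} = \left(16 + 4 \cdot 171\right) \frac{1}{34163} + 32854 \left(- \frac{1}{47072}\right) = \left(16 + 684\right) \frac{1}{34163} - \frac{16427}{23536} = 700 \cdot \frac{1}{34163} - \frac{16427}{23536} = \frac{700}{34163} - \frac{16427}{23536} = - \frac{544720401}{804060368}$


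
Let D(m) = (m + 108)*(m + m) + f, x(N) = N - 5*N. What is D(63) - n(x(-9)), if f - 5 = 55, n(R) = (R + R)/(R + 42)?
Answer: 280866/13 ≈ 21605.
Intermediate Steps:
x(N) = -4*N
n(R) = 2*R/(42 + R) (n(R) = (2*R)/(42 + R) = 2*R/(42 + R))
f = 60 (f = 5 + 55 = 60)
D(m) = 60 + 2*m*(108 + m) (D(m) = (m + 108)*(m + m) + 60 = (108 + m)*(2*m) + 60 = 2*m*(108 + m) + 60 = 60 + 2*m*(108 + m))
D(63) - n(x(-9)) = (60 + 2*63² + 216*63) - 2*(-4*(-9))/(42 - 4*(-9)) = (60 + 2*3969 + 13608) - 2*36/(42 + 36) = (60 + 7938 + 13608) - 2*36/78 = 21606 - 2*36/78 = 21606 - 1*12/13 = 21606 - 12/13 = 280866/13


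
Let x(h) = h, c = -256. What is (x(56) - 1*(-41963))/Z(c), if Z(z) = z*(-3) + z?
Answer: 42019/512 ≈ 82.068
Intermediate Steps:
Z(z) = -2*z (Z(z) = -3*z + z = -2*z)
(x(56) - 1*(-41963))/Z(c) = (56 - 1*(-41963))/((-2*(-256))) = (56 + 41963)/512 = 42019*(1/512) = 42019/512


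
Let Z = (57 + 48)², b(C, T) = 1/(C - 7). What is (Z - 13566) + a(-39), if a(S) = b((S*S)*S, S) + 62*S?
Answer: -294197635/59326 ≈ -4959.0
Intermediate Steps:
b(C, T) = 1/(-7 + C)
a(S) = 1/(-7 + S³) + 62*S (a(S) = 1/(-7 + (S*S)*S) + 62*S = 1/(-7 + S²*S) + 62*S = 1/(-7 + S³) + 62*S)
Z = 11025 (Z = 105² = 11025)
(Z - 13566) + a(-39) = (11025 - 13566) + (1 + 62*(-39)*(-7 + (-39)³))/(-7 + (-39)³) = -2541 + (1 + 62*(-39)*(-7 - 59319))/(-7 - 59319) = -2541 + (1 + 62*(-39)*(-59326))/(-59326) = -2541 - (1 + 143450268)/59326 = -2541 - 1/59326*143450269 = -2541 - 143450269/59326 = -294197635/59326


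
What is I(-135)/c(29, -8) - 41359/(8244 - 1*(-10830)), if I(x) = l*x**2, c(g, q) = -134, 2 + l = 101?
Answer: -8605070864/638979 ≈ -13467.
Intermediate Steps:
l = 99 (l = -2 + 101 = 99)
I(x) = 99*x**2
I(-135)/c(29, -8) - 41359/(8244 - 1*(-10830)) = (99*(-135)**2)/(-134) - 41359/(8244 - 1*(-10830)) = (99*18225)*(-1/134) - 41359/(8244 + 10830) = 1804275*(-1/134) - 41359/19074 = -1804275/134 - 41359*1/19074 = -1804275/134 - 41359/19074 = -8605070864/638979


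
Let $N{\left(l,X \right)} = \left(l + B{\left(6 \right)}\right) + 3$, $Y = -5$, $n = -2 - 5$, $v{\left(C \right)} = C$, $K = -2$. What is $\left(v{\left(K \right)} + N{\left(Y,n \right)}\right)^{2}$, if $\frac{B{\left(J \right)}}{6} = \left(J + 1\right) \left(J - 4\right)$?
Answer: $6400$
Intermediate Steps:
$B{\left(J \right)} = 6 \left(1 + J\right) \left(-4 + J\right)$ ($B{\left(J \right)} = 6 \left(J + 1\right) \left(J - 4\right) = 6 \left(1 + J\right) \left(-4 + J\right)$)
$n = -7$
$N{\left(l,X \right)} = 87 + l$ ($N{\left(l,X \right)} = \left(l - \left(132 - 216\right)\right) + 3 = \left(l - -84\right) + 3 = \left(l + 84\right) + 3 = \left(84 + l\right) + 3 = 87 + l$)
$\left(v{\left(K \right)} + N{\left(Y,n \right)}\right)^{2} = \left(-2 + \left(87 - 5\right)\right)^{2} = \left(-2 + 82\right)^{2} = 80^{2} = 6400$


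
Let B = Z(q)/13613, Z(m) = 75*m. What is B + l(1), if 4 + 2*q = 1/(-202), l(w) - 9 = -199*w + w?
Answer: -1039494903/5499652 ≈ -189.01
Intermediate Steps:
l(w) = 9 - 198*w (l(w) = 9 + (-199*w + w) = 9 - 198*w)
q = -809/404 (q = -2 + (½)/(-202) = -2 + (½)*(-1/202) = -2 - 1/404 = -809/404 ≈ -2.0025)
B = -60675/5499652 (B = (75*(-809/404))/13613 = -60675/404*1/13613 = -60675/5499652 ≈ -0.011033)
B + l(1) = -60675/5499652 + (9 - 198*1) = -60675/5499652 + (9 - 198) = -60675/5499652 - 189 = -1039494903/5499652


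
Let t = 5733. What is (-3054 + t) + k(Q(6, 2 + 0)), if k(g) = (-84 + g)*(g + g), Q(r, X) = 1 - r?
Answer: 3569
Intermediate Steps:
k(g) = 2*g*(-84 + g) (k(g) = (-84 + g)*(2*g) = 2*g*(-84 + g))
(-3054 + t) + k(Q(6, 2 + 0)) = (-3054 + 5733) + 2*(1 - 1*6)*(-84 + (1 - 1*6)) = 2679 + 2*(1 - 6)*(-84 + (1 - 6)) = 2679 + 2*(-5)*(-84 - 5) = 2679 + 2*(-5)*(-89) = 2679 + 890 = 3569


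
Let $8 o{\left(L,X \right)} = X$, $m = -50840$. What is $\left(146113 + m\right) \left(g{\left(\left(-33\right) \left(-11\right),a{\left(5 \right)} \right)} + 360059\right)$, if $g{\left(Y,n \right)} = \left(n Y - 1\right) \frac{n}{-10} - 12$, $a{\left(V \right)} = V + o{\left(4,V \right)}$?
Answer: $\frac{4376753301929}{128} \approx 3.4193 \cdot 10^{10}$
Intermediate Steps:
$o{\left(L,X \right)} = \frac{X}{8}$
$a{\left(V \right)} = \frac{9 V}{8}$ ($a{\left(V \right)} = V + \frac{V}{8} = \frac{9 V}{8}$)
$g{\left(Y,n \right)} = -12 - \frac{n \left(-1 + Y n\right)}{10}$ ($g{\left(Y,n \right)} = \left(Y n - 1\right) n \left(- \frac{1}{10}\right) - 12 = \left(-1 + Y n\right) \left(- \frac{n}{10}\right) - 12 = - \frac{n \left(-1 + Y n\right)}{10} - 12 = -12 - \frac{n \left(-1 + Y n\right)}{10}$)
$\left(146113 + m\right) \left(g{\left(\left(-33\right) \left(-11\right),a{\left(5 \right)} \right)} + 360059\right) = \left(146113 - 50840\right) \left(\left(-12 + \frac{\frac{9}{8} \cdot 5}{10} - \frac{\left(-33\right) \left(-11\right) \left(\frac{9}{8} \cdot 5\right)^{2}}{10}\right) + 360059\right) = 95273 \left(\left(-12 + \frac{1}{10} \cdot \frac{45}{8} - \frac{363 \left(\frac{45}{8}\right)^{2}}{10}\right) + 360059\right) = 95273 \left(\left(-12 + \frac{9}{16} - \frac{363}{10} \cdot \frac{2025}{64}\right) + 360059\right) = 95273 \left(\left(-12 + \frac{9}{16} - \frac{147015}{128}\right) + 360059\right) = 95273 \left(- \frac{148479}{128} + 360059\right) = 95273 \cdot \frac{45939073}{128} = \frac{4376753301929}{128}$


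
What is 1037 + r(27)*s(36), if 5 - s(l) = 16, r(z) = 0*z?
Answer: 1037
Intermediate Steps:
r(z) = 0
s(l) = -11 (s(l) = 5 - 1*16 = 5 - 16 = -11)
1037 + r(27)*s(36) = 1037 + 0*(-11) = 1037 + 0 = 1037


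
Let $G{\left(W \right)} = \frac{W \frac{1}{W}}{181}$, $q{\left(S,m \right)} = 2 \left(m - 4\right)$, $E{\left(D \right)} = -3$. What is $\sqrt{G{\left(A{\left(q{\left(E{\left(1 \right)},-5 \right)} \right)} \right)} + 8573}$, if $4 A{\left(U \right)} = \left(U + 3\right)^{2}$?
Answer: $\frac{\sqrt{280860234}}{181} \approx 92.591$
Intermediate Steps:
$q{\left(S,m \right)} = -8 + 2 m$ ($q{\left(S,m \right)} = 2 \left(-4 + m\right) = -8 + 2 m$)
$A{\left(U \right)} = \frac{\left(3 + U\right)^{2}}{4}$ ($A{\left(U \right)} = \frac{\left(U + 3\right)^{2}}{4} = \frac{\left(3 + U\right)^{2}}{4}$)
$G{\left(W \right)} = \frac{1}{181}$ ($G{\left(W \right)} = 1 \cdot \frac{1}{181} = \frac{1}{181}$)
$\sqrt{G{\left(A{\left(q{\left(E{\left(1 \right)},-5 \right)} \right)} \right)} + 8573} = \sqrt{\frac{1}{181} + 8573} = \sqrt{\frac{1551714}{181}} = \frac{\sqrt{280860234}}{181}$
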